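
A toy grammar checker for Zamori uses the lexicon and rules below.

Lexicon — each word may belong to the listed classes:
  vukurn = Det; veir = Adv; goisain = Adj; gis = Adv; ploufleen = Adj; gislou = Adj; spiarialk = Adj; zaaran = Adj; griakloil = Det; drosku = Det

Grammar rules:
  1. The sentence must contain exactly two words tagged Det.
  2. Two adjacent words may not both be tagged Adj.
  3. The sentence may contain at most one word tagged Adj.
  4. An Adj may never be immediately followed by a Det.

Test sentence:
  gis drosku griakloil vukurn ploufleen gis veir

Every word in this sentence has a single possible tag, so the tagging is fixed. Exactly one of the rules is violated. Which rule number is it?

Fixed tagging: Adv Det Det Det Adj Adv Adv.
Applying the rules: R1 ✗, R2 ✓, R3 ✓, R4 ✓.
Only rule 1 fails.

1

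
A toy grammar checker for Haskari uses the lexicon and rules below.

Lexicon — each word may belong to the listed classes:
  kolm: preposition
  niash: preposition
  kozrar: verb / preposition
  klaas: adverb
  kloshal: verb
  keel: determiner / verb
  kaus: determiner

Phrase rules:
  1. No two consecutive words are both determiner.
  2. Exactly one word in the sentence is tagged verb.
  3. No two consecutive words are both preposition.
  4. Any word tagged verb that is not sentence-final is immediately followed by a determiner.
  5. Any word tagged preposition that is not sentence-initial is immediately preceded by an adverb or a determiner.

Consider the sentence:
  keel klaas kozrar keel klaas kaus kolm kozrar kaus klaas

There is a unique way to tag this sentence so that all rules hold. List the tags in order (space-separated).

Candidates per position — 1:keel {determiner,verb}; 2:klaas {adverb}; 3:kozrar {verb,preposition}; 4:keel {determiner,verb}; 5:klaas {adverb}; 6:kaus {determiner}; 7:kolm {preposition}; 8:kozrar {verb,preposition}; 9:kaus {determiner}; 10:klaas {adverb}.
Position 1: tagging it verb would leave rule 4 unsatisfiable, so it must be determiner.
Position 4: tagging it verb would leave rule 4 unsatisfiable, so it must be determiner.
Position 8: tagging it preposition would leave rule 3 unsatisfiable, so it must be verb.
Position 3: tagging it verb would leave rule 2 unsatisfiable, so it must be preposition.
So the tagging must be: determiner adverb preposition determiner adverb determiner preposition verb determiner adverb.
Checking: rule 1 holds; rule 2 holds; rule 3 holds; rule 4 holds; rule 5 holds.

determiner adverb preposition determiner adverb determiner preposition verb determiner adverb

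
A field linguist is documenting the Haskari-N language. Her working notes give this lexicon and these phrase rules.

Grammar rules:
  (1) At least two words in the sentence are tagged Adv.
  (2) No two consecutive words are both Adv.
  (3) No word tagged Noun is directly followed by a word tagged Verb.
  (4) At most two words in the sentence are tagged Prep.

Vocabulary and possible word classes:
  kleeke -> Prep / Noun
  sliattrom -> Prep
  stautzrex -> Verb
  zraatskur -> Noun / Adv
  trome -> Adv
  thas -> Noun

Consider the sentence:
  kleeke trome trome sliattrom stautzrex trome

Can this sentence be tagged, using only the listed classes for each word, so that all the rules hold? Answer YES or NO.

Candidates per position — 1:kleeke {Prep,Noun}; 2:trome {Adv}; 3:trome {Adv}; 4:sliattrom {Prep}; 5:stautzrex {Verb}; 6:trome {Adv}.
Rule 2 cannot be satisfied by any choice of tags from the lexicon.
So there is no consistent tagging.

NO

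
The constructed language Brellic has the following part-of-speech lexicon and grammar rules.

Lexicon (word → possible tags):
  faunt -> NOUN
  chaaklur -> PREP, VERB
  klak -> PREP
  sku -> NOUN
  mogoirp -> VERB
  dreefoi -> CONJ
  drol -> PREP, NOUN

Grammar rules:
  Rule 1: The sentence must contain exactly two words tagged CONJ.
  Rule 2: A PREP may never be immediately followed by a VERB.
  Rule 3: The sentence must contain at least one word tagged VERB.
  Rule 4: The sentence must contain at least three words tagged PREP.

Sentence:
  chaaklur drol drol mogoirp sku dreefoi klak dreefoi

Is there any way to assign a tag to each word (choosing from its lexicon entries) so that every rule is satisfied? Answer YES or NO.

YES

Candidates per position — 1:chaaklur {PREP,VERB}; 2:drol {PREP,NOUN}; 3:drol {PREP,NOUN}; 4:mogoirp {VERB}; 5:sku {NOUN}; 6:dreefoi {CONJ}; 7:klak {PREP}; 8:dreefoi {CONJ}.
One satisfying assignment: PREP PREP NOUN VERB NOUN CONJ PREP CONJ.
Checking: rule 1 ✓; rule 2 ✓; rule 3 ✓; rule 4 ✓.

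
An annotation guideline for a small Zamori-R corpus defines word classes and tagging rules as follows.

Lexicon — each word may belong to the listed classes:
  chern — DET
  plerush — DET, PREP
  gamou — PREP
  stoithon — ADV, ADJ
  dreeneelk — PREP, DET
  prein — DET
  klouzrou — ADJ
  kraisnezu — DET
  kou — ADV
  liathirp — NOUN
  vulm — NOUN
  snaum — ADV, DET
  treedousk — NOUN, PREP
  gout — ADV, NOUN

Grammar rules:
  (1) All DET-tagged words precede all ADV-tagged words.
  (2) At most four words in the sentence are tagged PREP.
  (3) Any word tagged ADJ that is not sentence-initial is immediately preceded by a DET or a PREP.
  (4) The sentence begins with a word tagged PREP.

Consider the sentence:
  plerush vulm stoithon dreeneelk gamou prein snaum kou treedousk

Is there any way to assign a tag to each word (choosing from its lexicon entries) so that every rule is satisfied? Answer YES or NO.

Candidates per position — 1:plerush {DET,PREP}; 2:vulm {NOUN}; 3:stoithon {ADV,ADJ}; 4:dreeneelk {PREP,DET}; 5:gamou {PREP}; 6:prein {DET}; 7:snaum {ADV,DET}; 8:kou {ADV}; 9:treedousk {NOUN,PREP}.
Every candidate sequence violates at least one rule; no consistent tagging exists.

NO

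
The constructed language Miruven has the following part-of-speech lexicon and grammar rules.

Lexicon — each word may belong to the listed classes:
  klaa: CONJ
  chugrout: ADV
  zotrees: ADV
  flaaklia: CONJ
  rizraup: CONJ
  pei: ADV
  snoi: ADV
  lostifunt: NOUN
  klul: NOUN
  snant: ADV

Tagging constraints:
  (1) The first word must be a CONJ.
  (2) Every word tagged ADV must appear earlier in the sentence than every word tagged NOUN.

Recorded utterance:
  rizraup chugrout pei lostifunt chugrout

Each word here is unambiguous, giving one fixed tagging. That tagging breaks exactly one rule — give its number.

Fixed tagging: CONJ ADV ADV NOUN ADV.
Rule check: R1 ✓, R2 ✗.
Only rule 2 fails.

2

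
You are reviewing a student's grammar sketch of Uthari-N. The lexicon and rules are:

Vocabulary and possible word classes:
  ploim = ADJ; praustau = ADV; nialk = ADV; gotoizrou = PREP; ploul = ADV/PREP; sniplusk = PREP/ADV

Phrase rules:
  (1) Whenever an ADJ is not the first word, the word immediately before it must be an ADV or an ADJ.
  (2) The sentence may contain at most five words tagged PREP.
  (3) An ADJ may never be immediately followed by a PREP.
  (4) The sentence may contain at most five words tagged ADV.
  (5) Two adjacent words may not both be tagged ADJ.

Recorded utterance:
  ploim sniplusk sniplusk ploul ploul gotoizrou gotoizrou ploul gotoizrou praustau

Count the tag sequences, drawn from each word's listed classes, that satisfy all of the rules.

10

Candidates per position — 1:ploim {ADJ}; 2:sniplusk {PREP,ADV}; 3:sniplusk {PREP,ADV}; 4:ploul {ADV,PREP}; 5:ploul {ADV,PREP}; 6:gotoizrou {PREP}; 7:gotoizrou {PREP}; 8:ploul {ADV,PREP}; 9:gotoizrou {PREP}; 10:praustau {ADV}.
There are 32 candidate sequences in total.
Checking each against the rules leaves 10 sequences.
Count = 10.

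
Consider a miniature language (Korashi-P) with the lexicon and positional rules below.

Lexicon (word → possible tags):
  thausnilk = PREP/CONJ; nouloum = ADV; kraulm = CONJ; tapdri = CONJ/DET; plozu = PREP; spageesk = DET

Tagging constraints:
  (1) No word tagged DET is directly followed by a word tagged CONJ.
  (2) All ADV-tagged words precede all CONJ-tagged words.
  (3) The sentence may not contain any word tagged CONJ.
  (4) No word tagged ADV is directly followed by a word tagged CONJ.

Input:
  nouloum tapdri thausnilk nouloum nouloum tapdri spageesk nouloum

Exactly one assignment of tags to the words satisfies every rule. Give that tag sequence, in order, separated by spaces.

Candidates per position — 1:nouloum {ADV}; 2:tapdri {CONJ,DET}; 3:thausnilk {PREP,CONJ}; 4:nouloum {ADV}; 5:nouloum {ADV}; 6:tapdri {CONJ,DET}; 7:spageesk {DET}; 8:nouloum {ADV}.
Position 2: tagging it CONJ would leave rule 2 unsatisfiable, so it must be DET.
Position 3: tagging it CONJ would leave rule 1 unsatisfiable, so it must be PREP.
Position 6: tagging it CONJ would leave rule 2 unsatisfiable, so it must be DET.
The only consistent sequence is: ADV DET PREP ADV ADV DET DET ADV.
Rule-by-rule: rule 1 holds; rule 2 holds; rule 3 holds; rule 4 holds.

ADV DET PREP ADV ADV DET DET ADV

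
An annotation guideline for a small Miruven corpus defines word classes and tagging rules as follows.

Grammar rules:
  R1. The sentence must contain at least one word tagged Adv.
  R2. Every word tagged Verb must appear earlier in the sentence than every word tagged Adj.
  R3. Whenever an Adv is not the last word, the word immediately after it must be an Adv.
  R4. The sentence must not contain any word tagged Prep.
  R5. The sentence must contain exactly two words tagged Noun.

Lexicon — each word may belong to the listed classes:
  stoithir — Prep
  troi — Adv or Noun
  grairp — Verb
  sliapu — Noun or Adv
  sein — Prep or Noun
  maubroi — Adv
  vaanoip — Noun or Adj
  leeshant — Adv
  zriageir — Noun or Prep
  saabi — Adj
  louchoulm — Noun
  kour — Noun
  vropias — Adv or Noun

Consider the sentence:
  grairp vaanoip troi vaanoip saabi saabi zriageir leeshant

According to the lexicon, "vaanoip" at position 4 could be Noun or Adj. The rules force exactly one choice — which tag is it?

Adj

Candidates per position — 1:grairp {Verb}; 2:vaanoip {Noun,Adj}; 3:troi {Adv,Noun}; 4:vaanoip {Noun,Adj}; 5:saabi {Adj}; 6:saabi {Adj}; 7:zriageir {Noun,Prep}; 8:leeshant {Adv}.
Word 3 cannot be Adv — rule 3 would then fail for every completion. It is Noun.
Word 7 cannot be Prep — rule 4 would then fail for every completion. It is Noun.
Word 2 cannot be Noun — rule 5 would then fail for every completion. It is Adj.
Word 4 cannot be Noun — rule 5 would then fail for every completion. It is Adj.
The only consistent sequence is: Verb Adj Noun Adj Adj Adj Noun Adv.
Check: rule 1 ok; rule 2 ok; rule 3 ok; rule 4 ok; rule 5 ok.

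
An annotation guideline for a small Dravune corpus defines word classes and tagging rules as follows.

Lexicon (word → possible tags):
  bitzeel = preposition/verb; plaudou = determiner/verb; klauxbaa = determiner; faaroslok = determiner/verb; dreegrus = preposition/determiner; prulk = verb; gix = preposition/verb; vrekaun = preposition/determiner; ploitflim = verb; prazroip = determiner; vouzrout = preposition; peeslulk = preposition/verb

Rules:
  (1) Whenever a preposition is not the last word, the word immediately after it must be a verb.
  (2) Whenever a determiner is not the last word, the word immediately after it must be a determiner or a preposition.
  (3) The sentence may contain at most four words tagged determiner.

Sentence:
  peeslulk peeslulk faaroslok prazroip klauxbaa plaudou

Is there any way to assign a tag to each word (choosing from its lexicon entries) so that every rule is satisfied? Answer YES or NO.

YES

Candidates per position — 1:peeslulk {preposition,verb}; 2:peeslulk {preposition,verb}; 3:faaroslok {determiner,verb}; 4:prazroip {determiner}; 5:klauxbaa {determiner}; 6:plaudou {determiner,verb}.
One satisfying assignment: verb verb verb determiner determiner determiner.
Rule-by-rule: rule 1 ✓; rule 2 ✓; rule 3 ✓.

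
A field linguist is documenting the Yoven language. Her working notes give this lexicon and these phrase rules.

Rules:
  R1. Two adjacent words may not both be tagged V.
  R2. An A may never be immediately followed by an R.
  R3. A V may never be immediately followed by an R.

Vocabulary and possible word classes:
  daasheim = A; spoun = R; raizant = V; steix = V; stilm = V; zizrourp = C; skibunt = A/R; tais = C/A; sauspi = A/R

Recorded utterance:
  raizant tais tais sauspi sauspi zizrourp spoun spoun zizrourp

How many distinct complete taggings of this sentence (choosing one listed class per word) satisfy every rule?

Candidates per position — 1:raizant {V}; 2:tais {C,A}; 3:tais {C,A}; 4:sauspi {A,R}; 5:sauspi {A,R}; 6:zizrourp {C}; 7:spoun {R}; 8:spoun {R}; 9:zizrourp {C}.
There are 16 candidate sequences in total.
Checking each against the rules leaves 8 sequences.
Count = 8.

8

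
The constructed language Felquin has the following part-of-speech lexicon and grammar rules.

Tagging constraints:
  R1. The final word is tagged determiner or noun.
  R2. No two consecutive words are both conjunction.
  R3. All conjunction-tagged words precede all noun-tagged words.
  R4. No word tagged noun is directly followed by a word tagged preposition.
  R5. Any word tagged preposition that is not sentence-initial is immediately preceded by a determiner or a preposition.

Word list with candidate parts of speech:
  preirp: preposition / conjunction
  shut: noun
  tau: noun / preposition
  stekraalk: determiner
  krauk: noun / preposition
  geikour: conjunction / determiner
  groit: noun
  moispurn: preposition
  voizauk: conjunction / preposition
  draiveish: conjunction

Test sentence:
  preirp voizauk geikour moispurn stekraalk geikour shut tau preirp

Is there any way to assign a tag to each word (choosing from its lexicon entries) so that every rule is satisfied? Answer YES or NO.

NO

Candidates per position — 1:preirp {preposition,conjunction}; 2:voizauk {conjunction,preposition}; 3:geikour {conjunction,determiner}; 4:moispurn {preposition}; 5:stekraalk {determiner}; 6:geikour {conjunction,determiner}; 7:shut {noun}; 8:tau {noun,preposition}; 9:preirp {preposition,conjunction}.
Rule 1 cannot be satisfied by any choice of tags from the lexicon.
So there is no consistent tagging.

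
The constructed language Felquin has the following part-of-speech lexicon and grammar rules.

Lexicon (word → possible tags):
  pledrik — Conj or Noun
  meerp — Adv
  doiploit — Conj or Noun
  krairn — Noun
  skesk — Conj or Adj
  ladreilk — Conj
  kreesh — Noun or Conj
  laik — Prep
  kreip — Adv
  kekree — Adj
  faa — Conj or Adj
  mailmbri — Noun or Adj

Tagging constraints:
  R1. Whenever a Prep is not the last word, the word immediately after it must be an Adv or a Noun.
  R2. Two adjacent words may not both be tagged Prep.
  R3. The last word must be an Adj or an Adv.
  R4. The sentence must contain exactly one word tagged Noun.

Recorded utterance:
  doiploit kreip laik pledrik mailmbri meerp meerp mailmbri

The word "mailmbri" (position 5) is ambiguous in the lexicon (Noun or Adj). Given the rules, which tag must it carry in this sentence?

Candidates per position — 1:doiploit {Conj,Noun}; 2:kreip {Adv}; 3:laik {Prep}; 4:pledrik {Conj,Noun}; 5:mailmbri {Noun,Adj}; 6:meerp {Adv}; 7:meerp {Adv}; 8:mailmbri {Noun,Adj}.
At position 4, choosing Conj makes rule 1 impossible to satisfy; hence Noun.
At position 5, choosing Noun makes rule 4 impossible to satisfy; hence Adj.
At position 8, choosing Noun makes rule 3 impossible to satisfy; hence Adj.
At position 1, choosing Noun makes rule 4 impossible to satisfy; hence Conj.
That leaves exactly one tagging: Conj Adv Prep Noun Adj Adv Adv Adj.
Verifying each rule — rule 1 ok; rule 2 ok; rule 3 ok; rule 4 ok.

Adj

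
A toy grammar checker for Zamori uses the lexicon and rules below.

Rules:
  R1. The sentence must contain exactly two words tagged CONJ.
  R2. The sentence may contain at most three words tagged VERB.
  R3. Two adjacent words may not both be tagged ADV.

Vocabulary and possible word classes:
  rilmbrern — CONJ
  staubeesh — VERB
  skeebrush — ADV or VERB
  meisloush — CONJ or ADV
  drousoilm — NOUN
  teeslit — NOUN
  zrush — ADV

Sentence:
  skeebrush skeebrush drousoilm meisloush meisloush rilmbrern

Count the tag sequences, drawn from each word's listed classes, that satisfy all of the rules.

Candidates per position — 1:skeebrush {ADV,VERB}; 2:skeebrush {ADV,VERB}; 3:drousoilm {NOUN}; 4:meisloush {CONJ,ADV}; 5:meisloush {CONJ,ADV}; 6:rilmbrern {CONJ}.
There are 16 candidate sequences in total.
Checking each against the rules leaves 6 sequences.
Count = 6.

6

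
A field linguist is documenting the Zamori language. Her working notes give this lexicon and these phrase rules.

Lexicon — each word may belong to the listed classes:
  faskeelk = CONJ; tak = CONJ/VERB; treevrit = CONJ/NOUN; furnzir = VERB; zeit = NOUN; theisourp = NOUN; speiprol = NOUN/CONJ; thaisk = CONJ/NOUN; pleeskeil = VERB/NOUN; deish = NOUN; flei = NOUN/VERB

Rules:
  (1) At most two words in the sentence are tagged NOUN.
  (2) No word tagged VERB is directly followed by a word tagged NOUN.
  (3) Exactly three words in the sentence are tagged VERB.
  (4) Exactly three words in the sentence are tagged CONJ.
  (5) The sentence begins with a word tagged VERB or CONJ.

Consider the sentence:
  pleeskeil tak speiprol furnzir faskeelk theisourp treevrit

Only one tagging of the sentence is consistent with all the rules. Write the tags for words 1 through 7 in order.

Candidates per position — 1:pleeskeil {VERB,NOUN}; 2:tak {CONJ,VERB}; 3:speiprol {NOUN,CONJ}; 4:furnzir {VERB}; 5:faskeelk {CONJ}; 6:theisourp {NOUN}; 7:treevrit {CONJ,NOUN}.
At position 1, choosing NOUN makes rule 3 impossible to satisfy; hence VERB.
At position 2, choosing CONJ makes rule 3 impossible to satisfy; hence VERB.
At position 3, choosing NOUN makes rule 2 impossible to satisfy; hence CONJ.
At position 7, choosing NOUN makes rule 4 impossible to satisfy; hence CONJ.
The unique satisfying tagging is: VERB VERB CONJ VERB CONJ NOUN CONJ.
Rule-by-rule: rule 1 satisfied; rule 2 satisfied; rule 3 satisfied; rule 4 satisfied; rule 5 satisfied.

VERB VERB CONJ VERB CONJ NOUN CONJ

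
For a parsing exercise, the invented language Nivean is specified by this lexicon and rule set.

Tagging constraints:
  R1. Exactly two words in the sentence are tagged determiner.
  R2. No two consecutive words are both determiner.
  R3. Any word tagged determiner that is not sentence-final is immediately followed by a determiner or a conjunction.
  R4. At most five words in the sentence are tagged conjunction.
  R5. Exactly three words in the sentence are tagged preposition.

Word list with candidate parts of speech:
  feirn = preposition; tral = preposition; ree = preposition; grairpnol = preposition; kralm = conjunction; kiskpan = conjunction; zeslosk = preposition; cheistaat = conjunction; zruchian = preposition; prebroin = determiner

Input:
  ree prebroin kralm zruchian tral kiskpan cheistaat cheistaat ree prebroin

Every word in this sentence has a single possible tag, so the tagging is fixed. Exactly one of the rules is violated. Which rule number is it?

5

Fixed tagging: preposition determiner conjunction preposition preposition conjunction conjunction conjunction preposition determiner.
Rule check: R1 holds, R2 holds, R3 holds, R4 holds, R5 violated.
Only rule 5 fails.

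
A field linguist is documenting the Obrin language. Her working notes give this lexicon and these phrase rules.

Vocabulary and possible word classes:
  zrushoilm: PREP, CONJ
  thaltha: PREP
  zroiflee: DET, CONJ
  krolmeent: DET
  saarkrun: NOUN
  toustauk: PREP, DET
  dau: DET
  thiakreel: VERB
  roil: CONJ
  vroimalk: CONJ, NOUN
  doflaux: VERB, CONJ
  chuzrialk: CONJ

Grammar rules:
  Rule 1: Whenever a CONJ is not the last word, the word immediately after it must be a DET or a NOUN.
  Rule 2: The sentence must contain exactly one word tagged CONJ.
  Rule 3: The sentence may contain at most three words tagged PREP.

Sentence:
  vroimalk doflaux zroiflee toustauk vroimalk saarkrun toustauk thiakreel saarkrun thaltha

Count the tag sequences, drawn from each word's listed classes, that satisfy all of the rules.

Candidates per position — 1:vroimalk {CONJ,NOUN}; 2:doflaux {VERB,CONJ}; 3:zroiflee {DET,CONJ}; 4:toustauk {PREP,DET}; 5:vroimalk {CONJ,NOUN}; 6:saarkrun {NOUN}; 7:toustauk {PREP,DET}; 8:thiakreel {VERB}; 9:saarkrun {NOUN}; 10:thaltha {PREP}.
There are 64 candidate sequences in total.
Checking each against the rules leaves 10 sequences.
Count = 10.

10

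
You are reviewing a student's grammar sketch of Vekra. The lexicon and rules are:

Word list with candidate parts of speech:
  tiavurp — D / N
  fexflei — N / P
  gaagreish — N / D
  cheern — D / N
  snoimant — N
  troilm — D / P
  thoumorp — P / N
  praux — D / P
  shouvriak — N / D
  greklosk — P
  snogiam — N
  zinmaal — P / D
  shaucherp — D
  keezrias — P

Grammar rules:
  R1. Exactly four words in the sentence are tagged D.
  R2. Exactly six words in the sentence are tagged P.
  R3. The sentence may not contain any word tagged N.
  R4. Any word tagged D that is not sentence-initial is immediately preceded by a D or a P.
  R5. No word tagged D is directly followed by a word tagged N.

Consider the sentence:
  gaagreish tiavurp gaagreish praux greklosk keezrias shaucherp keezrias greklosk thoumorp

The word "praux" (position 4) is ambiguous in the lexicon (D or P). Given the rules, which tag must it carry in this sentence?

Candidates per position — 1:gaagreish {N,D}; 2:tiavurp {D,N}; 3:gaagreish {N,D}; 4:praux {D,P}; 5:greklosk {P}; 6:keezrias {P}; 7:shaucherp {D}; 8:keezrias {P}; 9:greklosk {P}; 10:thoumorp {P,N}.
If word 1 were N, no tagging could satisfy rule 3; so word 1 is D.
If word 2 were N, no tagging could satisfy rule 3; so word 2 is D.
If word 3 were N, no tagging could satisfy rule 3; so word 3 is D.
If word 4 were D, no tagging could satisfy rule 1; so word 4 is P.
If word 10 were N, no tagging could satisfy rule 2; so word 10 is P.
That leaves exactly one tagging: D D D P P P D P P P.
Check: rule 1 ✓; rule 2 ✓; rule 3 ✓; rule 4 ✓; rule 5 ✓.

P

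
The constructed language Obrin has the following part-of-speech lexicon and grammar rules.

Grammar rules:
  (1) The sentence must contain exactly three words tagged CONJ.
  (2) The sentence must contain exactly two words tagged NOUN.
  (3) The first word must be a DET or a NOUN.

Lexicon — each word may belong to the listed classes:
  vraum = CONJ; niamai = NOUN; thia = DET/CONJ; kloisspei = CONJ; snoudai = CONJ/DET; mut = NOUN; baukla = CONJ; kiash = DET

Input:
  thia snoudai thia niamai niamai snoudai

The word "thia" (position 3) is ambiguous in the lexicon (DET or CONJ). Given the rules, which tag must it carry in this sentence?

CONJ

Candidates per position — 1:thia {DET,CONJ}; 2:snoudai {CONJ,DET}; 3:thia {DET,CONJ}; 4:niamai {NOUN}; 5:niamai {NOUN}; 6:snoudai {CONJ,DET}.
Word 1 cannot be CONJ — rule 3 would then fail for every completion. It is DET.
Word 2 cannot be DET — rule 1 would then fail for every completion. It is CONJ.
Word 3 cannot be DET — rule 1 would then fail for every completion. It is CONJ.
Word 6 cannot be DET — rule 1 would then fail for every completion. It is CONJ.
The unique satisfying tagging is: DET CONJ CONJ NOUN NOUN CONJ.
Checking: rule 1 holds; rule 2 holds; rule 3 holds.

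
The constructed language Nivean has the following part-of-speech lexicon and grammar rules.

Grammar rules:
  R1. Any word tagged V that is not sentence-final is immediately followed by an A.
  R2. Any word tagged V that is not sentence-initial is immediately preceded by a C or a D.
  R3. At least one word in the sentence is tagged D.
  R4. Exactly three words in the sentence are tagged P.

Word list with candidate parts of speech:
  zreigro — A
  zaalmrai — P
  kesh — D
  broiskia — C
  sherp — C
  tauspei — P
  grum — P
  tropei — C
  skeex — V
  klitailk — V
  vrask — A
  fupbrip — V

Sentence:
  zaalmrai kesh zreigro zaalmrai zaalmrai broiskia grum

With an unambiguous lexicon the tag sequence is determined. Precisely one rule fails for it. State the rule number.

4

Fixed tagging: P D A P P C P.
Rule check: R1 ok, R2 ok, R3 ok, R4 fails.
Only rule 4 fails.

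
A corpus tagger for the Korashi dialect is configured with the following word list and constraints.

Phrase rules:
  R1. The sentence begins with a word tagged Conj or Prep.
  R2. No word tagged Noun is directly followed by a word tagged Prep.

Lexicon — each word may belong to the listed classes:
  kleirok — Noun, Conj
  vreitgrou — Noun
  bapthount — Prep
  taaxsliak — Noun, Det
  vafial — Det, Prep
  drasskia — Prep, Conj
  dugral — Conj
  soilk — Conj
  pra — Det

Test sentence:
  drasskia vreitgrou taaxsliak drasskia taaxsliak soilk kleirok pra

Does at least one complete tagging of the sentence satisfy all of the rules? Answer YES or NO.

Candidates per position — 1:drasskia {Prep,Conj}; 2:vreitgrou {Noun}; 3:taaxsliak {Noun,Det}; 4:drasskia {Prep,Conj}; 5:taaxsliak {Noun,Det}; 6:soilk {Conj}; 7:kleirok {Noun,Conj}; 8:pra {Det}.
One satisfying assignment: Conj Noun Noun Conj Noun Conj Noun Det.
Checking: rule 1 ✓; rule 2 ✓.

YES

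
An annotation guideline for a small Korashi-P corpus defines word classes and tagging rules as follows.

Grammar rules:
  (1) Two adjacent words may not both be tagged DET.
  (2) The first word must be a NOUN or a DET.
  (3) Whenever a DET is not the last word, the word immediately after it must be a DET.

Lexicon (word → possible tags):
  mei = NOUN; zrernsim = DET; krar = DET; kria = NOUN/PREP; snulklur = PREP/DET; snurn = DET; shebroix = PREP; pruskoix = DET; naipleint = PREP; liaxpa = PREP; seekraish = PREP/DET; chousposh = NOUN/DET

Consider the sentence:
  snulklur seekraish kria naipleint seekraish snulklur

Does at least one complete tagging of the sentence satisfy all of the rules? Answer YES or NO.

NO

Candidates per position — 1:snulklur {PREP,DET}; 2:seekraish {PREP,DET}; 3:kria {NOUN,PREP}; 4:naipleint {PREP}; 5:seekraish {PREP,DET}; 6:snulklur {PREP,DET}.
Every candidate sequence violates at least one rule; no consistent tagging exists.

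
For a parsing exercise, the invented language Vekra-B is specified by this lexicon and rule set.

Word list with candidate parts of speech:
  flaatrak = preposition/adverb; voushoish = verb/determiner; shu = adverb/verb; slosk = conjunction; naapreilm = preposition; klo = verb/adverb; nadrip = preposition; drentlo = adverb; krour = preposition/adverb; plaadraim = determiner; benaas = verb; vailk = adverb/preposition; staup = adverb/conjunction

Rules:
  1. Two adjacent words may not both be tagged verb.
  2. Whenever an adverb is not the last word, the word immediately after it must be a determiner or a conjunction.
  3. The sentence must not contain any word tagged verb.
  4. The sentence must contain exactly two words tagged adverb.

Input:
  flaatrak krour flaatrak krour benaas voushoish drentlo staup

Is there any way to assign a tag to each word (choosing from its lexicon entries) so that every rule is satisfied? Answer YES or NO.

Candidates per position — 1:flaatrak {preposition,adverb}; 2:krour {preposition,adverb}; 3:flaatrak {preposition,adverb}; 4:krour {preposition,adverb}; 5:benaas {verb}; 6:voushoish {verb,determiner}; 7:drentlo {adverb}; 8:staup {adverb,conjunction}.
Rule 3 cannot be satisfied by any choice of tags from the lexicon.
So there is no consistent tagging.

NO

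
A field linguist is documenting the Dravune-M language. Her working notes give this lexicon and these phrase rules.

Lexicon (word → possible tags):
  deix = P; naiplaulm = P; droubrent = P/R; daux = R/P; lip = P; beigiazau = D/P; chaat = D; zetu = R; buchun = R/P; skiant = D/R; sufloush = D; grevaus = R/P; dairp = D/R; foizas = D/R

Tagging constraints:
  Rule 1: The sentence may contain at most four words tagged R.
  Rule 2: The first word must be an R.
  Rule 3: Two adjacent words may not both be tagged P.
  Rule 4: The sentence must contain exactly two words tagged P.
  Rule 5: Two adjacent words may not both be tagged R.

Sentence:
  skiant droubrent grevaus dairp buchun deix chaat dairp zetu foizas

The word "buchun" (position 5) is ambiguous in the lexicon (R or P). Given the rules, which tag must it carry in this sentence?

Candidates per position — 1:skiant {D,R}; 2:droubrent {P,R}; 3:grevaus {R,P}; 4:dairp {D,R}; 5:buchun {R,P}; 6:deix {P}; 7:chaat {D}; 8:dairp {D,R}; 9:zetu {R}; 10:foizas {D,R}.
Position 1: tagging it D would leave rule 2 unsatisfiable, so it must be R.
Position 2: tagging it R would leave rule 5 unsatisfiable, so it must be P.
Position 3: tagging it P would leave rule 3 unsatisfiable, so it must be R.
Position 4: tagging it R would leave rule 5 unsatisfiable, so it must be D.
Position 5: tagging it P would leave rule 3 unsatisfiable, so it must be R.
Position 8: tagging it R would leave rule 1 unsatisfiable, so it must be D.
Position 10: tagging it R would leave rule 1 unsatisfiable, so it must be D.
That leaves exactly one tagging: R P R D R P D D R D.
Rule-by-rule: rule 1 ok; rule 2 ok; rule 3 ok; rule 4 ok; rule 5 ok.

R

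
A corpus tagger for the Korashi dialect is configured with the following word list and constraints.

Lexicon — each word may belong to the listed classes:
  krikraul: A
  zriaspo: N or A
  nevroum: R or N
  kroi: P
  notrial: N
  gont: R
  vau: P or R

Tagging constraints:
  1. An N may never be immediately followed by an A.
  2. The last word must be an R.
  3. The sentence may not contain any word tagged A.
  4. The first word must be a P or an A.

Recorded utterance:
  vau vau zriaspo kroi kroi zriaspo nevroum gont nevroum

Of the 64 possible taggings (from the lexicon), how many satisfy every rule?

Candidates per position — 1:vau {P,R}; 2:vau {P,R}; 3:zriaspo {N,A}; 4:kroi {P}; 5:kroi {P}; 6:zriaspo {N,A}; 7:nevroum {R,N}; 8:gont {R}; 9:nevroum {R,N}.
There are 64 candidate sequences in total.
The sequences that satisfy every rule: P P N P P N R R R; P P N P P N N R R; P R N P P N R R R; P R N P P N N R R.
Count = 4.

4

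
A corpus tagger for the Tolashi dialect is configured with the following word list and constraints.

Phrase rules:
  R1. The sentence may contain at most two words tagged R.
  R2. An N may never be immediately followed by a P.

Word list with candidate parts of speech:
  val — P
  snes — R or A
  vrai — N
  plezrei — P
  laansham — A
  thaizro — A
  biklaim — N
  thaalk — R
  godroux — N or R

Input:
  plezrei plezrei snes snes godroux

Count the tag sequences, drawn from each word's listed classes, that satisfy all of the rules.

Candidates per position — 1:plezrei {P}; 2:plezrei {P}; 3:snes {R,A}; 4:snes {R,A}; 5:godroux {N,R}.
There are 8 candidate sequences in total.
Checking each against the rules leaves 7 sequences.
Count = 7.

7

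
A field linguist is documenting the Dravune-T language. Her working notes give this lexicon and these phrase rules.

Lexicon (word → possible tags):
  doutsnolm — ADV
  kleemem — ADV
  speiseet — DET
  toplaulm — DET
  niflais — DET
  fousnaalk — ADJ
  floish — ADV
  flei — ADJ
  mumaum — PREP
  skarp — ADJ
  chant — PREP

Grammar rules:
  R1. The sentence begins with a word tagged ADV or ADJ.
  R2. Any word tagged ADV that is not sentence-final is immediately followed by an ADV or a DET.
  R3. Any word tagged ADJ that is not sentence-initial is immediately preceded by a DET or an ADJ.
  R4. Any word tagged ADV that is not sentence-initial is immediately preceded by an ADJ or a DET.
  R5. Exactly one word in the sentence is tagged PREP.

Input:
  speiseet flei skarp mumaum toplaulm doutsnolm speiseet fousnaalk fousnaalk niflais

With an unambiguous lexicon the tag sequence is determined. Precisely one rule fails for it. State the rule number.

Fixed tagging: DET ADJ ADJ PREP DET ADV DET ADJ ADJ DET.
Rule check: R1 fails, R2 ok, R3 ok, R4 ok, R5 ok.
Only rule 1 fails.

1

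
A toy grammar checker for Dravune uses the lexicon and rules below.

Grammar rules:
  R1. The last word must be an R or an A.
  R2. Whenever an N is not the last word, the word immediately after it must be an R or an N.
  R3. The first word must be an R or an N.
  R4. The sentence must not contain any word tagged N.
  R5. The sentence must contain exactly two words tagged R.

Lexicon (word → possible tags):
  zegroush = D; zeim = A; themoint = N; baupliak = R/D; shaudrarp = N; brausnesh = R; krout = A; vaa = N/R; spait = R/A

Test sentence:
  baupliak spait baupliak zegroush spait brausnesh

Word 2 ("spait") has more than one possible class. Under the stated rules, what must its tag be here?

Candidates per position — 1:baupliak {R,D}; 2:spait {R,A}; 3:baupliak {R,D}; 4:zegroush {D}; 5:spait {R,A}; 6:brausnesh {R}.
At position 1, choosing D makes rule 3 impossible to satisfy; hence R.
At position 2, choosing R makes rule 5 impossible to satisfy; hence A.
At position 3, choosing R makes rule 5 impossible to satisfy; hence D.
At position 5, choosing R makes rule 5 impossible to satisfy; hence A.
That leaves exactly one tagging: R A D D A R.
Check: rule 1 ✓; rule 2 ✓; rule 3 ✓; rule 4 ✓; rule 5 ✓.

A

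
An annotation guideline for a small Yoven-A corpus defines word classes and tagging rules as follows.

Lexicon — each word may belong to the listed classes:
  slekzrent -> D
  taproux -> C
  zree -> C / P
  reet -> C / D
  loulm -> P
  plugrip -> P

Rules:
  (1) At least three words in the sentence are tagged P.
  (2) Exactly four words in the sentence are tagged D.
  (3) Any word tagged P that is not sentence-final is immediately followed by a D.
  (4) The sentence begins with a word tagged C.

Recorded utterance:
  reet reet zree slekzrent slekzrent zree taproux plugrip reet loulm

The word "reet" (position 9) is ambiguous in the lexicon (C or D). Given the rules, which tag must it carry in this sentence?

D

Candidates per position — 1:reet {C,D}; 2:reet {C,D}; 3:zree {C,P}; 4:slekzrent {D}; 5:slekzrent {D}; 6:zree {C,P}; 7:taproux {C}; 8:plugrip {P}; 9:reet {C,D}; 10:loulm {P}.
Position 1: D is ruled out by rule 4; that leaves C.
Position 2: C is ruled out by rule 2; that leaves D.
Position 6: P is ruled out by rule 3; that leaves C.
Position 9: C is ruled out by rule 2; that leaves D.
Position 3: C is ruled out by rule 1; that leaves P.
The unique satisfying tagging is: C D P D D C C P D P.
Checking: rule 1 satisfied; rule 2 satisfied; rule 3 satisfied; rule 4 satisfied.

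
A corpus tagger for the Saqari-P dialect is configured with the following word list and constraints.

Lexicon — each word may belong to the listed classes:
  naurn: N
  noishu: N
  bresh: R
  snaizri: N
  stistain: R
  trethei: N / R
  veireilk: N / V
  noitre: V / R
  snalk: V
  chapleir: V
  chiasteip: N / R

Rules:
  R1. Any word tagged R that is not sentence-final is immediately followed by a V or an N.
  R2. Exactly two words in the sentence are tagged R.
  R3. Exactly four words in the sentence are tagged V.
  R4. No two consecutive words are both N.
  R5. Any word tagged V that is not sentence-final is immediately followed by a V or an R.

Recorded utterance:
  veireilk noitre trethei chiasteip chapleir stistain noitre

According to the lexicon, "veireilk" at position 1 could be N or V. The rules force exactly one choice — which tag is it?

V

Candidates per position — 1:veireilk {N,V}; 2:noitre {V,R}; 3:trethei {N,R}; 4:chiasteip {N,R}; 5:chapleir {V}; 6:stistain {R}; 7:noitre {V,R}.
Position 1: tagging it N would leave rule 3 unsatisfiable, so it must be V.
Position 2: tagging it R would leave rule 3 unsatisfiable, so it must be V.
Position 3: tagging it N would leave rule 5 unsatisfiable, so it must be R.
Position 4: tagging it R would leave rule 1 unsatisfiable, so it must be N.
Position 7: tagging it R would leave rule 1 unsatisfiable, so it must be V.
So the tagging must be: V V R N V R V.
Checking: rule 1 ok; rule 2 ok; rule 3 ok; rule 4 ok; rule 5 ok.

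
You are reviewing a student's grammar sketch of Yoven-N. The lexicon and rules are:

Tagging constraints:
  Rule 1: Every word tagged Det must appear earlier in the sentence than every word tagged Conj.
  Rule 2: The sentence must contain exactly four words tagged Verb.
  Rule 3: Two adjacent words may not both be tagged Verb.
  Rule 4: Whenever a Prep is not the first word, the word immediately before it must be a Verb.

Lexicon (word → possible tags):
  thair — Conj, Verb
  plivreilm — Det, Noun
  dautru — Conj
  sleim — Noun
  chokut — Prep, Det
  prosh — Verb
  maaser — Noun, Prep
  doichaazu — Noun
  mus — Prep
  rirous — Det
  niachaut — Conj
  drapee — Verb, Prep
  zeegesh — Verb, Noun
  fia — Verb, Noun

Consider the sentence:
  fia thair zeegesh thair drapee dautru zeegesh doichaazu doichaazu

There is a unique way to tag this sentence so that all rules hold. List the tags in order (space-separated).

Verb Conj Verb Conj Verb Conj Verb Noun Noun

Candidates per position — 1:fia {Verb,Noun}; 2:thair {Conj,Verb}; 3:zeegesh {Verb,Noun}; 4:thair {Conj,Verb}; 5:drapee {Verb,Prep}; 6:dautru {Conj}; 7:zeegesh {Verb,Noun}; 8:doichaazu {Noun}; 9:doichaazu {Noun}.
The remaining ambiguous positions (1, 2, 3, 4, 5, 7) are resolved jointly — only one combination satisfies every rule.
That leaves exactly one tagging: Verb Conj Verb Conj Verb Conj Verb Noun Noun.
Rule-by-rule: rule 1 satisfied; rule 2 satisfied; rule 3 satisfied; rule 4 satisfied.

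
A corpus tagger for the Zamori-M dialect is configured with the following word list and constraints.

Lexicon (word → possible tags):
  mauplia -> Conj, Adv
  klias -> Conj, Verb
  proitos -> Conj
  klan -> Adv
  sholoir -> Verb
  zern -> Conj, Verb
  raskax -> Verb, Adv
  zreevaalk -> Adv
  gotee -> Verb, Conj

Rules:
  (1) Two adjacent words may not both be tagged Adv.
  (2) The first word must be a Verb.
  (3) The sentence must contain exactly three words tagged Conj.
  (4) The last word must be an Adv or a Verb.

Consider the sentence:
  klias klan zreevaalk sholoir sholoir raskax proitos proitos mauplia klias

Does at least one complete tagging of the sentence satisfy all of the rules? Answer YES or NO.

Candidates per position — 1:klias {Conj,Verb}; 2:klan {Adv}; 3:zreevaalk {Adv}; 4:sholoir {Verb}; 5:sholoir {Verb}; 6:raskax {Verb,Adv}; 7:proitos {Conj}; 8:proitos {Conj}; 9:mauplia {Conj,Adv}; 10:klias {Conj,Verb}.
Rule 1 cannot be satisfied by any choice of tags from the lexicon.
So there is no consistent tagging.

NO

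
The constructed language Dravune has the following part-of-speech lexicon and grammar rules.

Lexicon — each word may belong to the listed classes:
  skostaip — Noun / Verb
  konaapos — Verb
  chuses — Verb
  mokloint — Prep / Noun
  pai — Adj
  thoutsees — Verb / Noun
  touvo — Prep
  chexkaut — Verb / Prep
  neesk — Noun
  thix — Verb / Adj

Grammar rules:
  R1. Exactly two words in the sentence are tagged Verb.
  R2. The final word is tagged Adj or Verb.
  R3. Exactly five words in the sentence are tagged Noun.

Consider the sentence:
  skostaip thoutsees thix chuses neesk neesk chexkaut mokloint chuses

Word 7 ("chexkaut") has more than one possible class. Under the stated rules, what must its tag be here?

Prep

Candidates per position — 1:skostaip {Noun,Verb}; 2:thoutsees {Verb,Noun}; 3:thix {Verb,Adj}; 4:chuses {Verb}; 5:neesk {Noun}; 6:neesk {Noun}; 7:chexkaut {Verb,Prep}; 8:mokloint {Prep,Noun}; 9:chuses {Verb}.
Position 1: Verb is ruled out by rule 1; that leaves Noun.
Position 2: Verb is ruled out by rule 1; that leaves Noun.
Position 3: Verb is ruled out by rule 1; that leaves Adj.
Position 7: Verb is ruled out by rule 1; that leaves Prep.
Position 8: Prep is ruled out by rule 3; that leaves Noun.
The unique satisfying tagging is: Noun Noun Adj Verb Noun Noun Prep Noun Verb.
Rule-by-rule: rule 1 holds; rule 2 holds; rule 3 holds.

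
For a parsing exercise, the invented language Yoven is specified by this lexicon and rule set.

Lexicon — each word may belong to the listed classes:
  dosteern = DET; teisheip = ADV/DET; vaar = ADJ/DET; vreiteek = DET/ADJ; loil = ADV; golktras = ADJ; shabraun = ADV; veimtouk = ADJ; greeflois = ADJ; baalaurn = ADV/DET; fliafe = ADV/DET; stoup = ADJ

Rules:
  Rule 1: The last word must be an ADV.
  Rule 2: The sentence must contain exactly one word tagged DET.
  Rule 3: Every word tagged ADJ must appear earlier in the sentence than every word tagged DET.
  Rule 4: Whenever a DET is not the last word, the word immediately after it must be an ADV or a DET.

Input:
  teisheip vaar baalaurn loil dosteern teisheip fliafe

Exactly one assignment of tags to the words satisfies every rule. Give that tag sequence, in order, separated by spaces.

Candidates per position — 1:teisheip {ADV,DET}; 2:vaar {ADJ,DET}; 3:baalaurn {ADV,DET}; 4:loil {ADV}; 5:dosteern {DET}; 6:teisheip {ADV,DET}; 7:fliafe {ADV,DET}.
At position 1, choosing DET makes rule 2 impossible to satisfy; hence ADV.
At position 2, choosing DET makes rule 2 impossible to satisfy; hence ADJ.
At position 3, choosing DET makes rule 2 impossible to satisfy; hence ADV.
At position 6, choosing DET makes rule 2 impossible to satisfy; hence ADV.
At position 7, choosing DET makes rule 1 impossible to satisfy; hence ADV.
So the tagging must be: ADV ADJ ADV ADV DET ADV ADV.
Verifying each rule — rule 1 ok; rule 2 ok; rule 3 ok; rule 4 ok.

ADV ADJ ADV ADV DET ADV ADV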